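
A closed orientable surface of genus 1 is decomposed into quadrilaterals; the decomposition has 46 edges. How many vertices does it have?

23

χ = 2 − 2·1 = 0, and every face is a square so 4F = 2E.
F = 2E/4 = 23. Then V = 0 + E − F = 0 + 46 − 23 = 23.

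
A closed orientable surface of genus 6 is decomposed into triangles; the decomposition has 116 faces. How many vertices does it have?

48

χ = 2 − 2·6 = -10, and every face is a triangle so 3F = 2E.
E = 3·116/2 = 174. Then V = -10 + E − F = -10 + 174 − 116 = 48.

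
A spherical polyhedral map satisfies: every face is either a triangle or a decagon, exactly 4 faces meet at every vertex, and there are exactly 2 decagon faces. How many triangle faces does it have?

20

Let x be the number of triangles; then F = 2 + x.
Edge–face incidences: 2E = 10·2 + 3·x = 20 + 3x.
Every vertex has degree 4, so 4V = 2E.
Euler: V − E + F = 2 ⇒ (2E)/4 − E + (2 + x) = 2.
Multiply by 8: 2·(2E) − 4·(2E) + 8·(2 + x) = 16, i.e. 16 + 8x − 2·(20 + 3x) = 16.
Collecting terms: 2x − 24 = 16, so 2x = 40, so x = 20.
Then 2E = 20 + 3·20 = 80, so E = 40, V = 2E/4 = 20, F = 2 + 20 = 22.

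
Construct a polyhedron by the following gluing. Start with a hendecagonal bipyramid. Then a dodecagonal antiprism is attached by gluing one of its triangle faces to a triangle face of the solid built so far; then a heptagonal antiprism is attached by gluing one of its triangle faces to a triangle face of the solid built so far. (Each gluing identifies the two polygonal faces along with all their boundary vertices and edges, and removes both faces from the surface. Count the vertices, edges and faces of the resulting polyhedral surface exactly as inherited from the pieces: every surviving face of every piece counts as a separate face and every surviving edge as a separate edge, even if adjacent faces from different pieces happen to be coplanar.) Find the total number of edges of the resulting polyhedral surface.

A hendecagonal bipyramid: V=13, E=33, F=22.
Attach a dodecagonal antiprism (V=24, E=48, F=26) along a 3-gon: merge 3 vertices and 3 edges, delete both glued faces → V=34, E=78, F=46.
Attach a heptagonal antiprism (V=14, E=28, F=16) along a 3-gon: merge 3 vertices and 3 edges, delete both glued faces → V=45, E=103, F=60.
Check: V − E + F = 45 − 103 + 60 = 2.

103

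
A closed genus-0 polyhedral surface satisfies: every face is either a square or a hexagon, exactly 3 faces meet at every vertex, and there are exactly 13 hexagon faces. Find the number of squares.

Let x be the number of squares; then F = 13 + x.
Edge–face incidences: 2E = 6·13 + 4·x = 78 + 4x.
Every vertex has degree 3, so 3V = 2E.
Euler: V − E + F = 2 ⇒ (2E)/3 − E + (13 + x) = 2.
Multiply by 6: 2·(2E) − 3·(2E) + 6·(13 + x) = 12, i.e. 78 + 6x − (78 + 4x) = 12.
Collecting terms: 2x = 12, so x = 6.
Then 2E = 78 + 4·6 = 102, so E = 51, V = 2E/3 = 34, F = 13 + 6 = 19.

6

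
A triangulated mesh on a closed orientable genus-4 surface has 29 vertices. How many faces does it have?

χ = 2 − 2·4 = -6, and every face is a triangle so 3F = 2E.
V − E + F = -6 with E = 3F/2 gives 29 − (3/2 − 1)·F = -6, so F = 70 and E = 105.

70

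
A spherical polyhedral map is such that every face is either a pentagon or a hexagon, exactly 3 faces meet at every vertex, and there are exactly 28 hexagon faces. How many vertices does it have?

Let x be the number of pentagons; then F = 28 + x.
Edge–face incidences: 2E = 6·28 + 5·x = 168 + 5x.
Every vertex has degree 3, so 3V = 2E.
Euler: V − E + F = 2 ⇒ (2E)/3 − E + (28 + x) = 2.
Multiply by 6: 2·(2E) − 3·(2E) + 6·(28 + x) = 12, i.e. 168 + 6x − (168 + 5x) = 12.
Collecting terms: x = 12.
Then 2E = 168 + 5·12 = 228, so E = 114, V = 2E/3 = 76, F = 28 + 12 = 40.

76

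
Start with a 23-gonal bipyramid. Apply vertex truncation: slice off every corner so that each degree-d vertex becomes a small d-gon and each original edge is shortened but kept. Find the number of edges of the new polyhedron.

The base solid has V = 25, E = 69, F = 46.
Truncation replaces each original edge-end by a new vertex, so V′ = 2E = 138.
Each original edge survives, and each old vertex of degree d contributes d new edges; summing degrees gives Σd = 2E, so E′ = E + 2E = 3E = 207.
Each original face survives and each original vertex becomes one new face: F′ = F + V = 71.

207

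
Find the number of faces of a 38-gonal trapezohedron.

The n-trapezohedron (dual of the n-antiprism) has V = 2·38 + 2 = 78, E = 4·38 = 152, F = 2·38 = 76.

76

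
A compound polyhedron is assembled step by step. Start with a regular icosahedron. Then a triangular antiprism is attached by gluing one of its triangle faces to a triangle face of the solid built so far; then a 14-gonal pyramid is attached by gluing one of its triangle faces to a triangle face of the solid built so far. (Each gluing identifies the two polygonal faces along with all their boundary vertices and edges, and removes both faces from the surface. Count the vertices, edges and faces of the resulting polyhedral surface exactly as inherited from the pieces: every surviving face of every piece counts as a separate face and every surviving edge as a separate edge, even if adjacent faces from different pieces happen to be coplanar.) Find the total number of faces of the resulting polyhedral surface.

A regular icosahedron: V=12, E=30, F=20.
Attach a triangular antiprism (V=6, E=12, F=8) along a 3-gon: merge 3 vertices and 3 edges, delete both glued faces → V=15, E=39, F=26.
Attach a 14-gonal pyramid (V=15, E=28, F=15) along a 3-gon: merge 3 vertices and 3 edges, delete both glued faces → V=27, E=64, F=39.
Check: V − E + F = 27 − 64 + 39 = 2.

39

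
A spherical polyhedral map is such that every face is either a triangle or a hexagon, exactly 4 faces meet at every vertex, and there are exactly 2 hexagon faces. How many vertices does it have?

Let x be the number of triangles; then F = 2 + x.
Edge–face incidences: 2E = 6·2 + 3·x = 12 + 3x.
Every vertex has degree 4, so 4V = 2E.
Euler: V − E + F = 2 ⇒ (2E)/4 − E + (2 + x) = 2.
Multiply by 8: 2·(2E) − 4·(2E) + 8·(2 + x) = 16, i.e. 16 + 8x − 2·(12 + 3x) = 16.
Collecting terms: 2x − 8 = 16, so 2x = 24, so x = 12.
Then 2E = 12 + 3·12 = 48, so E = 24, V = 2E/4 = 12, F = 2 + 12 = 14.

12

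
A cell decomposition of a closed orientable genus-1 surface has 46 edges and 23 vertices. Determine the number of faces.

23

For a closed orientable surface of genus 1, χ = 2 − 2·1 = 0.
F = 0 − V + E = 0 − 23 + 46 = 23.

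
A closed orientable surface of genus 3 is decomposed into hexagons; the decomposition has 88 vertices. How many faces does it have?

χ = 2 − 2·3 = -4, and every face is a hexagon so 6F = 2E.
V − E + F = -4 with E = 6F/2 gives 88 − (6/2 − 1)·F = -4, so F = 46 and E = 138.

46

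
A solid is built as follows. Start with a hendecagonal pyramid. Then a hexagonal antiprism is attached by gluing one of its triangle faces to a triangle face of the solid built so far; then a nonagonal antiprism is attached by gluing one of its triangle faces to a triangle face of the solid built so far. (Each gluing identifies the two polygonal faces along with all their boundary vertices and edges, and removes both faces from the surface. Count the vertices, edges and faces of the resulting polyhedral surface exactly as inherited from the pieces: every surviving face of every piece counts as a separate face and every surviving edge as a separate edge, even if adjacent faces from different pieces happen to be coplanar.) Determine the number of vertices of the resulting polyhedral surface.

A hendecagonal pyramid: V=12, E=22, F=12.
Attach a hexagonal antiprism (V=12, E=24, F=14) along a 3-gon: merge 3 vertices and 3 edges, delete both glued faces → V=21, E=43, F=24.
Attach a nonagonal antiprism (V=18, E=36, F=20) along a 3-gon: merge 3 vertices and 3 edges, delete both glued faces → V=36, E=76, F=42.
Check: V − E + F = 36 − 76 + 42 = 2.

36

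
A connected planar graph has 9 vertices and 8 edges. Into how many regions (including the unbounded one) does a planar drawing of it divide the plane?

Euler's formula for a connected plane graph: V − E + F = 2, so F = 2 − 9 + 8 = 1.

1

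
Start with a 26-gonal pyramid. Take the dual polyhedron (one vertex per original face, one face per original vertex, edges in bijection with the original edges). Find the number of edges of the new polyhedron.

52

The base solid has V = 27, E = 52, F = 27.
The dual swaps V and F and preserves E: V′ = F = 27, E′ = E = 52, F′ = V = 27.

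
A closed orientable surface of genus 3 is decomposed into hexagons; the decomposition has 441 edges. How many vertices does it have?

290

χ = 2 − 2·3 = -4, and every face is a hexagon so 6F = 2E.
F = 2E/6 = 147. Then V = -4 + E − F = -4 + 441 − 147 = 290.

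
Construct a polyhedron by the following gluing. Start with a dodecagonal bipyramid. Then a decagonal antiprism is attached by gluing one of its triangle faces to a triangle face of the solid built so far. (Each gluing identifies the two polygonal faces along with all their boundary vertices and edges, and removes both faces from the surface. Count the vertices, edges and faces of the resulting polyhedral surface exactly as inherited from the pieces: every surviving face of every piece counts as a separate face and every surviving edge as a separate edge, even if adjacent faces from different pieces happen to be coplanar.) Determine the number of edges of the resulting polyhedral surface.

A dodecagonal bipyramid: V=14, E=36, F=24.
Attach a decagonal antiprism (V=20, E=40, F=22) along a 3-gon: merge 3 vertices and 3 edges, delete both glued faces → V=31, E=73, F=44.
Check: V − E + F = 31 − 73 + 44 = 2.

73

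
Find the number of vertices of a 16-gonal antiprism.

32

An antiprism on an n-gon has two n-gon caps and 2n triangles: V = 2·16 = 32, E = 4·16 = 64, F = 2·16 + 2 = 34.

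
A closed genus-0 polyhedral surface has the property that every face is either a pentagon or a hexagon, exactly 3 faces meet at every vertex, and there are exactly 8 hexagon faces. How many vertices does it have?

36

Let x be the number of pentagons; then F = 8 + x.
Edge–face incidences: 2E = 6·8 + 5·x = 48 + 5x.
Every vertex has degree 3, so 3V = 2E.
Euler: V − E + F = 2 ⇒ (2E)/3 − E + (8 + x) = 2.
Multiply by 6: 2·(2E) − 3·(2E) + 6·(8 + x) = 12, i.e. 48 + 6x − (48 + 5x) = 12.
Collecting terms: x = 12.
Then 2E = 48 + 5·12 = 108, so E = 54, V = 2E/3 = 36, F = 8 + 12 = 20.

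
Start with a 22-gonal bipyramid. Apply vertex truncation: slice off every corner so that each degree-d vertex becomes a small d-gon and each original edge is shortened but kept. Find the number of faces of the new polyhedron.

68

The base solid has V = 24, E = 66, F = 44.
Truncation replaces each original edge-end by a new vertex, so V′ = 2E = 132.
Each original edge survives, and each old vertex of degree d contributes d new edges; summing degrees gives Σd = 2E, so E′ = E + 2E = 3E = 198.
Each original face survives and each original vertex becomes one new face: F′ = F + V = 68.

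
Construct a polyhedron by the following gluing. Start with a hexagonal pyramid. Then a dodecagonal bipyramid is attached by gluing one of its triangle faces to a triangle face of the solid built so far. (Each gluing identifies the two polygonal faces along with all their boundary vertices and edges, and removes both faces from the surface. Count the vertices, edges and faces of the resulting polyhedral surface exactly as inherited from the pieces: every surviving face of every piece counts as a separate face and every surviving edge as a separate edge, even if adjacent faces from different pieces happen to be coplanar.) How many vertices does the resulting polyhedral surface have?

18

A hexagonal pyramid: V=7, E=12, F=7.
Attach a dodecagonal bipyramid (V=14, E=36, F=24) along a 3-gon: merge 3 vertices and 3 edges, delete both glued faces → V=18, E=45, F=29.
Check: V − E + F = 18 − 45 + 29 = 2.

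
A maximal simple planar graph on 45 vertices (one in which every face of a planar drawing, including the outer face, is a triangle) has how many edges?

In a plane triangulation 3F = 2E and V − E + F = 2, so E = 3V − 6 = 3·45 − 6 = 129.

129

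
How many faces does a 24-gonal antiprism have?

An antiprism on an n-gon has two n-gon caps and 2n triangles: V = 2·24 = 48, E = 4·24 = 96, F = 2·24 + 2 = 50.
Check: V − E + F = 48 − 96 + 50 = 2.

50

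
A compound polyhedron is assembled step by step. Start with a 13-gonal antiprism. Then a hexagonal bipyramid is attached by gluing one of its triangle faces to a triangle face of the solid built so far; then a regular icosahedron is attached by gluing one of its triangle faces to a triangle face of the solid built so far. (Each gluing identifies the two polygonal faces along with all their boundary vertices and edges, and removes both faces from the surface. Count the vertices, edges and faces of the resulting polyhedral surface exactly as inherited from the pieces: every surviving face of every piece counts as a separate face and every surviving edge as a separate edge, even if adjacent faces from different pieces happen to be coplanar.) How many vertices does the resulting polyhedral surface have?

40

A 13-gonal antiprism: V=26, E=52, F=28.
Attach a hexagonal bipyramid (V=8, E=18, F=12) along a 3-gon: merge 3 vertices and 3 edges, delete both glued faces → V=31, E=67, F=38.
Attach a regular icosahedron (V=12, E=30, F=20) along a 3-gon: merge 3 vertices and 3 edges, delete both glued faces → V=40, E=94, F=56.
Check: V − E + F = 40 − 94 + 56 = 2.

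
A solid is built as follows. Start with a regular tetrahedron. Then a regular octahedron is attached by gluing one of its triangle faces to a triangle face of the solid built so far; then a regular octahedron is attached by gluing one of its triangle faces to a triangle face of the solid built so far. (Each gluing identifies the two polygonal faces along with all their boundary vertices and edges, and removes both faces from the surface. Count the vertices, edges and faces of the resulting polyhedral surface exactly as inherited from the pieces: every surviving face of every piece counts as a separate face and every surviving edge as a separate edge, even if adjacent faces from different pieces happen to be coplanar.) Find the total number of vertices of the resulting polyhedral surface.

A regular tetrahedron: V=4, E=6, F=4.
Attach a regular octahedron (V=6, E=12, F=8) along a 3-gon: merge 3 vertices and 3 edges, delete both glued faces → V=7, E=15, F=10.
Attach a regular octahedron (V=6, E=12, F=8) along a 3-gon: merge 3 vertices and 3 edges, delete both glued faces → V=10, E=24, F=16.
Check: V − E + F = 10 − 24 + 16 = 2.

10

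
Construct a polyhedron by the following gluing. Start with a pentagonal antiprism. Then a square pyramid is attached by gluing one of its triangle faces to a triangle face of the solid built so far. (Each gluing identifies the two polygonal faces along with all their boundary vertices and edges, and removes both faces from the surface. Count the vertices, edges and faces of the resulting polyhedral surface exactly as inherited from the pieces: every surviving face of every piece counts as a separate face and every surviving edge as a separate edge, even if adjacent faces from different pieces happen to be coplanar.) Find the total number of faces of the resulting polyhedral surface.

A pentagonal antiprism: V=10, E=20, F=12.
Attach a square pyramid (V=5, E=8, F=5) along a 3-gon: merge 3 vertices and 3 edges, delete both glued faces → V=12, E=25, F=15.
Check: V − E + F = 12 − 25 + 15 = 2.

15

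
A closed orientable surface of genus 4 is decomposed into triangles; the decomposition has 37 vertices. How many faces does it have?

χ = 2 − 2·4 = -6, and every face is a triangle so 3F = 2E.
V − E + F = -6 with E = 3F/2 gives 37 − (3/2 − 1)·F = -6, so F = 86 and E = 129.

86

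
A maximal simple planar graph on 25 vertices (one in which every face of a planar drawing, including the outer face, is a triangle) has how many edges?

In a plane triangulation 3F = 2E and V − E + F = 2, so E = 3V − 6 = 3·25 − 6 = 69.

69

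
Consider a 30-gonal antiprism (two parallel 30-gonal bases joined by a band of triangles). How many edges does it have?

120

An antiprism on an n-gon has two n-gon caps and 2n triangles: V = 2·30 = 60, E = 4·30 = 120, F = 2·30 + 2 = 62.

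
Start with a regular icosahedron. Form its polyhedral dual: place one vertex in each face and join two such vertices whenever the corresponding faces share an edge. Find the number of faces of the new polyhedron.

12

The base solid has V = 12, E = 30, F = 20.
The dual swaps V and F and preserves E: V′ = F = 20, E′ = E = 30, F′ = V = 12.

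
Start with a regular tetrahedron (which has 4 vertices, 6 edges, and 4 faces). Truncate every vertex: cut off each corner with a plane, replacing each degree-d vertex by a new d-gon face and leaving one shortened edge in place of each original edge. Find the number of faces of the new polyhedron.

Truncation replaces each original edge-end by a new vertex, so V′ = 2E = 12.
Each original edge survives, and each old vertex of degree d contributes d new edges; summing degrees gives Σd = 2E, so E′ = E + 2E = 3E = 18.
Each original face survives and each original vertex becomes one new face: F′ = F + V = 8.

8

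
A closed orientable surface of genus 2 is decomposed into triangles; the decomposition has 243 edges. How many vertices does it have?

χ = 2 − 2·2 = -2, and every face is a triangle so 3F = 2E.
F = 2E/3 = 162. Then V = -2 + E − F = -2 + 243 − 162 = 79.

79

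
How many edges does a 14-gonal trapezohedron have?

The n-trapezohedron (dual of the n-antiprism) has V = 2·14 + 2 = 30, E = 4·14 = 56, F = 2·14 = 28.

56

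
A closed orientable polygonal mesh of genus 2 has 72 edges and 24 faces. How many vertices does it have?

For a closed orientable surface of genus 2, χ = 2 − 2·2 = -2.
V = -2 + E − F = -2 + 72 − 24 = 46.

46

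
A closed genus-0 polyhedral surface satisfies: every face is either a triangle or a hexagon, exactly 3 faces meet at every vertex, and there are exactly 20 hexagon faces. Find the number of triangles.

Let x be the number of triangles; then F = 20 + x.
Edge–face incidences: 2E = 6·20 + 3·x = 120 + 3x.
Every vertex has degree 3, so 3V = 2E.
Euler: V − E + F = 2 ⇒ (2E)/3 − E + (20 + x) = 2.
Multiply by 6: 2·(2E) − 3·(2E) + 6·(20 + x) = 12, i.e. 120 + 6x − (120 + 3x) = 12.
Collecting terms: 3x = 12, so x = 4.
Then 2E = 120 + 3·4 = 132, so E = 66, V = 2E/3 = 44, F = 20 + 4 = 24.

4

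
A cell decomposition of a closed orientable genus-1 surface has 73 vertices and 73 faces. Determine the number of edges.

146

For a closed orientable surface of genus 1, χ = 2 − 2·1 = 0.
E = V + F − (0) = 73 + 73 − (0) = 146.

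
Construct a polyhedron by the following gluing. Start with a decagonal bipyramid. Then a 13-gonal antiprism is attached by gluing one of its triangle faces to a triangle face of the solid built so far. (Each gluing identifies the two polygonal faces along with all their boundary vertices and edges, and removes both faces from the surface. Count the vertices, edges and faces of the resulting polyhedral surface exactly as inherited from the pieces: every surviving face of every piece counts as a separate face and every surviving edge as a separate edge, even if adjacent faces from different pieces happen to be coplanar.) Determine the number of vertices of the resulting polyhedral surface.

35

A decagonal bipyramid: V=12, E=30, F=20.
Attach a 13-gonal antiprism (V=26, E=52, F=28) along a 3-gon: merge 3 vertices and 3 edges, delete both glued faces → V=35, E=79, F=46.
Check: V − E + F = 35 − 79 + 46 = 2.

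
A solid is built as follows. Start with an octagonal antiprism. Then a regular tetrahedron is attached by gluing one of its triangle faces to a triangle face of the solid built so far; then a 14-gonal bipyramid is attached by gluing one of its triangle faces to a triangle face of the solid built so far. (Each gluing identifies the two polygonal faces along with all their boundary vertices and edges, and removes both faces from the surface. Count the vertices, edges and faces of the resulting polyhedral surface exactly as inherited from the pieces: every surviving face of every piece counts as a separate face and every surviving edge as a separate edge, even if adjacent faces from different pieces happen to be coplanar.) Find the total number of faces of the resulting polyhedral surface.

An octagonal antiprism: V=16, E=32, F=18.
Attach a regular tetrahedron (V=4, E=6, F=4) along a 3-gon: merge 3 vertices and 3 edges, delete both glued faces → V=17, E=35, F=20.
Attach a 14-gonal bipyramid (V=16, E=42, F=28) along a 3-gon: merge 3 vertices and 3 edges, delete both glued faces → V=30, E=74, F=46.
Check: V − E + F = 30 − 74 + 46 = 2.

46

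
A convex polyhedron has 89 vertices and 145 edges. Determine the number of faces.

58

Here V − E + F = 2.
F = 2 − V + E = 2 − 89 + 145 = 58.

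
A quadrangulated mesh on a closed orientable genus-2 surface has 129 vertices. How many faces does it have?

131

χ = 2 − 2·2 = -2, and every face is a square so 4F = 2E.
V − E + F = -2 with E = 4F/2 gives 129 − (4/2 − 1)·F = -2, so F = 131 and E = 262.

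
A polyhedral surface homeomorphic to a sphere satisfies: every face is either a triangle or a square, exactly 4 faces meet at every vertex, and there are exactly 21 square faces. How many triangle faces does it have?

8

Let x be the number of triangles; then F = 21 + x.
Edge–face incidences: 2E = 4·21 + 3·x = 84 + 3x.
Every vertex has degree 4, so 4V = 2E.
Euler: V − E + F = 2 ⇒ (2E)/4 − E + (21 + x) = 2.
Multiply by 8: 2·(2E) − 4·(2E) + 8·(21 + x) = 16, i.e. 168 + 8x − 2·(84 + 3x) = 16.
Collecting terms: 2x = 16, so x = 8.
Then 2E = 84 + 3·8 = 108, so E = 54, V = 2E/4 = 27, F = 21 + 8 = 29.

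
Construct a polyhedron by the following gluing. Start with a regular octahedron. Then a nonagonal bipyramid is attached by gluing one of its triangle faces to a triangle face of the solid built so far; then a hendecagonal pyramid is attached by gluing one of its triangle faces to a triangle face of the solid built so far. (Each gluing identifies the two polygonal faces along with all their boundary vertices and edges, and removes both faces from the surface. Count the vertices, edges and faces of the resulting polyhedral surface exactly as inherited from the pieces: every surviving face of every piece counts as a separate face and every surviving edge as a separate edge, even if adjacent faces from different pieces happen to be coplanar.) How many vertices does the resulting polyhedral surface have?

23

A regular octahedron: V=6, E=12, F=8.
Attach a nonagonal bipyramid (V=11, E=27, F=18) along a 3-gon: merge 3 vertices and 3 edges, delete both glued faces → V=14, E=36, F=24.
Attach a hendecagonal pyramid (V=12, E=22, F=12) along a 3-gon: merge 3 vertices and 3 edges, delete both glued faces → V=23, E=55, F=34.
Check: V − E + F = 23 − 55 + 34 = 2.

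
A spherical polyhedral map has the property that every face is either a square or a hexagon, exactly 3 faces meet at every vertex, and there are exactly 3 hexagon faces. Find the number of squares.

6

Let x be the number of squares; then F = 3 + x.
Edge–face incidences: 2E = 6·3 + 4·x = 18 + 4x.
Every vertex has degree 3, so 3V = 2E.
Euler: V − E + F = 2 ⇒ (2E)/3 − E + (3 + x) = 2.
Multiply by 6: 2·(2E) − 3·(2E) + 6·(3 + x) = 12, i.e. 18 + 6x − (18 + 4x) = 12.
Collecting terms: 2x = 12, so x = 6.
Then 2E = 18 + 4·6 = 42, so E = 21, V = 2E/3 = 14, F = 3 + 6 = 9.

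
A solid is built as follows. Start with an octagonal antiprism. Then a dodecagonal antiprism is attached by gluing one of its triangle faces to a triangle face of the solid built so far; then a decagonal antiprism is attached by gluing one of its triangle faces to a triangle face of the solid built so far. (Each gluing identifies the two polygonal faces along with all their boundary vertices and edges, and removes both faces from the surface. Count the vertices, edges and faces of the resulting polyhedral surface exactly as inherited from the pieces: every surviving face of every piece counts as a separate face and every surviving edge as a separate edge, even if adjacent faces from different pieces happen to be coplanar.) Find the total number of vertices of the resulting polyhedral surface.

An octagonal antiprism: V=16, E=32, F=18.
Attach a dodecagonal antiprism (V=24, E=48, F=26) along a 3-gon: merge 3 vertices and 3 edges, delete both glued faces → V=37, E=77, F=42.
Attach a decagonal antiprism (V=20, E=40, F=22) along a 3-gon: merge 3 vertices and 3 edges, delete both glued faces → V=54, E=114, F=62.
Check: V − E + F = 54 − 114 + 62 = 2.

54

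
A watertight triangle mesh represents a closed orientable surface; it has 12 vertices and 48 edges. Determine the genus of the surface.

Every face is a triangle and each edge borders two faces, so 3F = 2·48, giving F = 32.
χ = V − E + F = 12 − 48 + 32 = -4.
For a closed orientable surface χ = 2 − 2g, so g = (2 − (-4))/2 = 3.

3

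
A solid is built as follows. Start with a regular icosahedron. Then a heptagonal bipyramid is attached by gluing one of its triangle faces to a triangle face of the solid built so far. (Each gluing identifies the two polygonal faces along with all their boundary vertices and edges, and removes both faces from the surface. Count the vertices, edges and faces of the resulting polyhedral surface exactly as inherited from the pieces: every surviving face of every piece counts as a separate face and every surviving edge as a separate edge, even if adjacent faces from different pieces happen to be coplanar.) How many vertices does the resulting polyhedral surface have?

18

A regular icosahedron: V=12, E=30, F=20.
Attach a heptagonal bipyramid (V=9, E=21, F=14) along a 3-gon: merge 3 vertices and 3 edges, delete both glued faces → V=18, E=48, F=32.
Check: V − E + F = 18 − 48 + 32 = 2.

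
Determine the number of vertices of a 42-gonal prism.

84

A prism on an n-gon has two n-gon bases and n rectangular sides: V = 2·42 = 84, E = 3·42 = 126, F = 42 + 2 = 44.
Check: V − E + F = 84 − 126 + 44 = 2.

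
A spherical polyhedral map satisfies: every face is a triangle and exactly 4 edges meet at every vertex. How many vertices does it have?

6

Each face has 3 edges and each edge borders two faces, so 2E = 3F.
Each vertex has degree 4, so 4V = 2E and hence V = 3F/4.
Euler: V − E + F = 2 ⇒ (3F/4) − (3F/2) + F = 2.
Multiply by 8: (6 − 12 + 8)F = 16, i.e. 2F = 16.
So F = 8, E = 3·8/2 = 12, V = 3·8/4 = 6.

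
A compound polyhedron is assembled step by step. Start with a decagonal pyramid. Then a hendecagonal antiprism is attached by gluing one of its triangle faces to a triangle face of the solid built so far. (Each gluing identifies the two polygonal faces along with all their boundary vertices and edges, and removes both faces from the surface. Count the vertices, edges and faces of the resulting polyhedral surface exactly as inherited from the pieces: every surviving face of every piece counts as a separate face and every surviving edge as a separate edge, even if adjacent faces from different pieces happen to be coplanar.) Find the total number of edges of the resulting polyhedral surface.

61

A decagonal pyramid: V=11, E=20, F=11.
Attach a hendecagonal antiprism (V=22, E=44, F=24) along a 3-gon: merge 3 vertices and 3 edges, delete both glued faces → V=30, E=61, F=33.
Check: V − E + F = 30 − 61 + 33 = 2.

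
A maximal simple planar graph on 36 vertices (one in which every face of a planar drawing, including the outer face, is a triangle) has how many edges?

102

In a plane triangulation 3F = 2E and V − E + F = 2, so E = 3V − 6 = 3·36 − 6 = 102.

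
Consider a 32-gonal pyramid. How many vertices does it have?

33

A pyramid on an n-gon base has one n-gon and n triangles: V = 32 + 1 = 33, E = 2·32 = 64, F = 32 + 1 = 33.
Check: V − E + F = 33 − 64 + 33 = 2.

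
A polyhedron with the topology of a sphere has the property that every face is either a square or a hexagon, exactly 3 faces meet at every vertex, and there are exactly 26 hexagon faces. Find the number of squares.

6

Let x be the number of squares; then F = 26 + x.
Edge–face incidences: 2E = 6·26 + 4·x = 156 + 4x.
Every vertex has degree 3, so 3V = 2E.
Euler: V − E + F = 2 ⇒ (2E)/3 − E + (26 + x) = 2.
Multiply by 6: 2·(2E) − 3·(2E) + 6·(26 + x) = 12, i.e. 156 + 6x − (156 + 4x) = 12.
Collecting terms: 2x = 12, so x = 6.
Then 2E = 156 + 4·6 = 180, so E = 90, V = 2E/3 = 60, F = 26 + 6 = 32.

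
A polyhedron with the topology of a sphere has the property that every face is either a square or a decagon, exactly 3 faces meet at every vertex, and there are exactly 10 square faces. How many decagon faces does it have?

2

Let x be the number of decagons; then F = 10 + x.
Edge–face incidences: 2E = 4·10 + 10·x = 40 + 10x.
Every vertex has degree 3, so 3V = 2E.
Euler: V − E + F = 2 ⇒ (2E)/3 − E + (10 + x) = 2.
Multiply by 6: 2·(2E) − 3·(2E) + 6·(10 + x) = 12, i.e. 60 + 6x − (40 + 10x) = 12.
Collecting terms: −4x + 20 = 12, so −4x = −8, so x = 2.
Then 2E = 40 + 10·2 = 60, so E = 30, V = 2E/3 = 20, F = 10 + 2 = 12.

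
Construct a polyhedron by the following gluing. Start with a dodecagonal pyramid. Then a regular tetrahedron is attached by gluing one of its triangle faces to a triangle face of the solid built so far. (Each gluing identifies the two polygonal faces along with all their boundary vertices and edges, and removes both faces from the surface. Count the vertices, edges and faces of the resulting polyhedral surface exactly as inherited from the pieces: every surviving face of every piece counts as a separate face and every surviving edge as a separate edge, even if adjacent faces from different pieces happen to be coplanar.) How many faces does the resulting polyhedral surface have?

A dodecagonal pyramid: V=13, E=24, F=13.
Attach a regular tetrahedron (V=4, E=6, F=4) along a 3-gon: merge 3 vertices and 3 edges, delete both glued faces → V=14, E=27, F=15.
Check: V − E + F = 14 − 27 + 15 = 2.

15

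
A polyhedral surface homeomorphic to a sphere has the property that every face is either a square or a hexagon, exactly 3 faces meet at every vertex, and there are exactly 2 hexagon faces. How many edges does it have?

Let x be the number of squares; then F = 2 + x.
Edge–face incidences: 2E = 6·2 + 4·x = 12 + 4x.
Every vertex has degree 3, so 3V = 2E.
Euler: V − E + F = 2 ⇒ (2E)/3 − E + (2 + x) = 2.
Multiply by 6: 2·(2E) − 3·(2E) + 6·(2 + x) = 12, i.e. 12 + 6x − (12 + 4x) = 12.
Collecting terms: 2x = 12, so x = 6.
Then 2E = 12 + 4·6 = 36, so E = 18, V = 2E/3 = 12, F = 2 + 6 = 8.

18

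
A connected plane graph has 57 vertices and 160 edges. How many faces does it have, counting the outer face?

Euler's formula for a connected plane graph: V − E + F = 2, so F = 2 − 57 + 160 = 105.

105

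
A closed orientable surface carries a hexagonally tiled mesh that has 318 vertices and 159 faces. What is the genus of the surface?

1

Every face is a hexagon, so 2E = 6·159 = 954, giving E = 477.
χ = V − E + F = 318 − 477 + 159 = 0.
For a closed orientable surface χ = 2 − 2g, so g = (2 − (0))/2 = 1.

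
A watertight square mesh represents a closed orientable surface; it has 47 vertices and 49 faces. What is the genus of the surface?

Every face is a square, so 2E = 4·49 = 196, giving E = 98.
χ = V − E + F = 47 − 98 + 49 = -2.
For a closed orientable surface χ = 2 − 2g, so g = (2 − (-2))/2 = 2.

2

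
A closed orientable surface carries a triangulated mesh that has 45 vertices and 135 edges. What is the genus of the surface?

Every face is a triangle and each edge borders two faces, so 3F = 2·135, giving F = 90.
χ = V − E + F = 45 − 135 + 90 = 0.
For a closed orientable surface χ = 2 − 2g, so g = (2 − (0))/2 = 1.

1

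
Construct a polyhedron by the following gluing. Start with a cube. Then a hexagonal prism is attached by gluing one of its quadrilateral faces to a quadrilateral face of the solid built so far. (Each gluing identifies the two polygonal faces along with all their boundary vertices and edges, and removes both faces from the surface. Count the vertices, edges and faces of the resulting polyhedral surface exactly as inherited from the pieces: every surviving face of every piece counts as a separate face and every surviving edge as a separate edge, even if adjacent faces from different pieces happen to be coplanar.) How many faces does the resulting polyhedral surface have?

A cube: V=8, E=12, F=6.
Attach a hexagonal prism (V=12, E=18, F=8) along a 4-gon: merge 4 vertices and 4 edges, delete both glued faces → V=16, E=26, F=12.
Check: V − E + F = 16 − 26 + 12 = 2.

12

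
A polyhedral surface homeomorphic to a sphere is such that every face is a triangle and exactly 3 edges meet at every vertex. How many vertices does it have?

4

Each face has 3 edges and each edge borders two faces, so 2E = 3F.
Each vertex has degree 3, so 3V = 2E and hence V = 3F/3.
Euler: V − E + F = 2 ⇒ (3F/3) − (3F/2) + F = 2.
Multiply by 6: (6 − 9 + 6)F = 12, i.e. 3F = 12.
So F = 4, E = 3·4/2 = 6, V = 3·4/3 = 4.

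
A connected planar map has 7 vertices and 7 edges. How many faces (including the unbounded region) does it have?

Euler's formula for a connected plane graph: V − E + F = 2, so F = 2 − 7 + 7 = 2.

2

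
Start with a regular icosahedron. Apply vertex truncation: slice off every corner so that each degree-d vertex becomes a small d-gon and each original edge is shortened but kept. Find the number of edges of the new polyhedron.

The base solid has V = 12, E = 30, F = 20.
Truncation replaces each original edge-end by a new vertex, so V′ = 2E = 60.
Each original edge survives, and each old vertex of degree d contributes d new edges; summing degrees gives Σd = 2E, so E′ = E + 2E = 3E = 90.
Each original face survives and each original vertex becomes one new face: F′ = F + V = 32.

90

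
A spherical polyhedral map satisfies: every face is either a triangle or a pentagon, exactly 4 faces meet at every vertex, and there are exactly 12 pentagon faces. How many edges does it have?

Let x be the number of triangles; then F = 12 + x.
Edge–face incidences: 2E = 5·12 + 3·x = 60 + 3x.
Every vertex has degree 4, so 4V = 2E.
Euler: V − E + F = 2 ⇒ (2E)/4 − E + (12 + x) = 2.
Multiply by 8: 2·(2E) − 4·(2E) + 8·(12 + x) = 16, i.e. 96 + 8x − 2·(60 + 3x) = 16.
Collecting terms: 2x − 24 = 16, so 2x = 40, so x = 20.
Then 2E = 60 + 3·20 = 120, so E = 60, V = 2E/4 = 30, F = 12 + 20 = 32.

60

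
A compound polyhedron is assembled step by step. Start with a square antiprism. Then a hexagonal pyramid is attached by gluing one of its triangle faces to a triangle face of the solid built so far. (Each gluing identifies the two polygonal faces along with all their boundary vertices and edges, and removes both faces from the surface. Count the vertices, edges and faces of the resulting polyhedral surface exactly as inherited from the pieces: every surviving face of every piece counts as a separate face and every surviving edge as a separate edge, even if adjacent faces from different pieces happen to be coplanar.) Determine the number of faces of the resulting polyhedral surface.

A square antiprism: V=8, E=16, F=10.
Attach a hexagonal pyramid (V=7, E=12, F=7) along a 3-gon: merge 3 vertices and 3 edges, delete both glued faces → V=12, E=25, F=15.
Check: V − E + F = 12 − 25 + 15 = 2.

15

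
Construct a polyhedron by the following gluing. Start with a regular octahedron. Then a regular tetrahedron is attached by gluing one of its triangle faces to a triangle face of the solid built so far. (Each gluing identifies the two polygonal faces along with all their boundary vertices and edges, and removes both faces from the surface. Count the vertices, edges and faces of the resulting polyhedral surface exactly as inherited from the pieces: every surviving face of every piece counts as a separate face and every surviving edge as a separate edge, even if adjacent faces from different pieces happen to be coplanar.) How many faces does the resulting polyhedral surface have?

A regular octahedron: V=6, E=12, F=8.
Attach a regular tetrahedron (V=4, E=6, F=4) along a 3-gon: merge 3 vertices and 3 edges, delete both glued faces → V=7, E=15, F=10.
Check: V − E + F = 7 − 15 + 10 = 2.

10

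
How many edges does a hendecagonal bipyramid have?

A bipyramid over an n-gon has 2n triangular faces and n + 2 vertices: V = 11 + 2 = 13, E = 3·11 = 33, F = 2·11 = 22.

33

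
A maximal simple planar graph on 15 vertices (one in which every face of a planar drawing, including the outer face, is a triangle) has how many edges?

39

In a plane triangulation 3F = 2E and V − E + F = 2, so E = 3V − 6 = 3·15 − 6 = 39.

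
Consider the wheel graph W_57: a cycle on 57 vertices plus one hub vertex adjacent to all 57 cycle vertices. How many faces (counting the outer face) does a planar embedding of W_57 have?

58

W_57 has V = 57 + 1 = 58 vertices and E = 2·57 = 114 edges.
By Euler's formula F = 2 − V + E = 2 − 58 + 114 = 58.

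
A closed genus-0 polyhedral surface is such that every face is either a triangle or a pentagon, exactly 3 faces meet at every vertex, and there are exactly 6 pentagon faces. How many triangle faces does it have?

Let x be the number of triangles; then F = 6 + x.
Edge–face incidences: 2E = 5·6 + 3·x = 30 + 3x.
Every vertex has degree 3, so 3V = 2E.
Euler: V − E + F = 2 ⇒ (2E)/3 − E + (6 + x) = 2.
Multiply by 6: 2·(2E) − 3·(2E) + 6·(6 + x) = 12, i.e. 36 + 6x − (30 + 3x) = 12.
Collecting terms: 3x + 6 = 12, so 3x = 6, so x = 2.
Then 2E = 30 + 3·2 = 36, so E = 18, V = 2E/3 = 12, F = 6 + 2 = 8.

2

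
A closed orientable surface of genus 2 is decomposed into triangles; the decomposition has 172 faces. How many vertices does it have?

χ = 2 − 2·2 = -2, and every face is a triangle so 3F = 2E.
E = 3·172/2 = 258. Then V = -2 + E − F = -2 + 258 − 172 = 84.

84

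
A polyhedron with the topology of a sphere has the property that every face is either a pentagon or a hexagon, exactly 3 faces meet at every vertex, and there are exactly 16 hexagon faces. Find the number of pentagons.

12

Let x be the number of pentagons; then F = 16 + x.
Edge–face incidences: 2E = 6·16 + 5·x = 96 + 5x.
Every vertex has degree 3, so 3V = 2E.
Euler: V − E + F = 2 ⇒ (2E)/3 − E + (16 + x) = 2.
Multiply by 6: 2·(2E) − 3·(2E) + 6·(16 + x) = 12, i.e. 96 + 6x − (96 + 5x) = 12.
Collecting terms: x = 12.
Then 2E = 96 + 5·12 = 156, so E = 78, V = 2E/3 = 52, F = 16 + 12 = 28.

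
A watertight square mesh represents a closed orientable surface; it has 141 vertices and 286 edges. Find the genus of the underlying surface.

2

Every face is a square and each edge borders two faces, so 4F = 2·286, giving F = 143.
χ = V − E + F = 141 − 286 + 143 = -2.
For a closed orientable surface χ = 2 − 2g, so g = (2 − (-2))/2 = 2.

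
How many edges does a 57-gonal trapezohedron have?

The n-trapezohedron (dual of the n-antiprism) has V = 2·57 + 2 = 116, E = 4·57 = 228, F = 2·57 = 114.

228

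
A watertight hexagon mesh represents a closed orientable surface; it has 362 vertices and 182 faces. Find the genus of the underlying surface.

Every face is a hexagon, so 2E = 6·182 = 1092, giving E = 546.
χ = V − E + F = 362 − 546 + 182 = -2.
For a closed orientable surface χ = 2 − 2g, so g = (2 − (-2))/2 = 2.

2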